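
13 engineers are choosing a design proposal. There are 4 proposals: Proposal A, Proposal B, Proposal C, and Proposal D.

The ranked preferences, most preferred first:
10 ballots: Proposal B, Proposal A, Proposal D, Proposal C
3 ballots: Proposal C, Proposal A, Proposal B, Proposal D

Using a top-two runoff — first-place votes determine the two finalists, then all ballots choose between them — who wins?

Round 1 first-place votes: Proposal A 0, Proposal B 10, Proposal C 3, Proposal D 0. Proposal B and Proposal C advance.
Runoff: Proposal B is ranked above Proposal C on 10 ballots, Proposal C above Proposal B on 3.

Proposal B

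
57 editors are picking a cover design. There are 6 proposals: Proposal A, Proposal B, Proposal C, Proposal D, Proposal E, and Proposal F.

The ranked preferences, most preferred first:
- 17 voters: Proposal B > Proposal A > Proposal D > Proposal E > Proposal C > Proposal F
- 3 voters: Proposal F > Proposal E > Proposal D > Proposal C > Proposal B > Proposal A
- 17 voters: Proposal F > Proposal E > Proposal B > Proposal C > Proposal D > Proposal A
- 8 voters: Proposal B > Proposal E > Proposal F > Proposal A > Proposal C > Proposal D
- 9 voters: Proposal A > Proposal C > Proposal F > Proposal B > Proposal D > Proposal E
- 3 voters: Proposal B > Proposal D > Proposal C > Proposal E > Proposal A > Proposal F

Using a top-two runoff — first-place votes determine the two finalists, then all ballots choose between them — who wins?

Round 1 first-place votes: Proposal A 9, Proposal B 28, Proposal C 0, Proposal D 0, Proposal E 0, Proposal F 20. Proposal B and Proposal F advance.
Runoff: Proposal B is ranked above Proposal F on 28 ballots, Proposal F above Proposal B on 29.

Proposal F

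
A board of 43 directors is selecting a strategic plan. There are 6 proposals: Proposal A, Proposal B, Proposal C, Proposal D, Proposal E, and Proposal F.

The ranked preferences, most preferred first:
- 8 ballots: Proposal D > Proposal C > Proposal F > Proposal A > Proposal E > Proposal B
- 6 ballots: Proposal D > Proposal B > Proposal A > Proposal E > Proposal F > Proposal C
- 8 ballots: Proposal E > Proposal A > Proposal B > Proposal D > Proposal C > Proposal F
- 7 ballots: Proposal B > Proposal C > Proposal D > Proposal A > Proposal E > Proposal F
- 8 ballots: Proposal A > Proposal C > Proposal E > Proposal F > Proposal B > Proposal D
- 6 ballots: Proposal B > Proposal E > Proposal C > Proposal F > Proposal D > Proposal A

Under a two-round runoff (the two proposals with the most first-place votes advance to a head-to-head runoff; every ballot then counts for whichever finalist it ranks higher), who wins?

Round 1 first-place votes: Proposal A 8, Proposal B 13, Proposal C 0, Proposal D 14, Proposal E 8, Proposal F 0. Proposal D and Proposal B advance.
Runoff: Proposal D is ranked above Proposal B on 14 ballots, Proposal B above Proposal D on 29.

Proposal B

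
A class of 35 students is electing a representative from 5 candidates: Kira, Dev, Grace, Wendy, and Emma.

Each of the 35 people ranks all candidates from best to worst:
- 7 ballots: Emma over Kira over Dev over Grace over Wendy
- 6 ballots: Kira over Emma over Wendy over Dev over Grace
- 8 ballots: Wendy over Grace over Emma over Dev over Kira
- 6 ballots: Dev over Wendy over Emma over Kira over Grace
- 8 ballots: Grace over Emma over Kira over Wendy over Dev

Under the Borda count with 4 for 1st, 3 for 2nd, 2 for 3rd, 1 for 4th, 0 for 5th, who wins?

Kira: 7×3 + 6×4 + 8×0 + 6×1 + 8×2 = 67
Dev: 7×2 + 6×1 + 8×1 + 6×4 + 8×0 = 52
Grace: 7×1 + 6×0 + 8×3 + 6×0 + 8×4 = 63
Wendy: 7×0 + 6×2 + 8×4 + 6×3 + 8×1 = 70
Emma: 7×4 + 6×3 + 8×2 + 6×2 + 8×3 = 98

Emma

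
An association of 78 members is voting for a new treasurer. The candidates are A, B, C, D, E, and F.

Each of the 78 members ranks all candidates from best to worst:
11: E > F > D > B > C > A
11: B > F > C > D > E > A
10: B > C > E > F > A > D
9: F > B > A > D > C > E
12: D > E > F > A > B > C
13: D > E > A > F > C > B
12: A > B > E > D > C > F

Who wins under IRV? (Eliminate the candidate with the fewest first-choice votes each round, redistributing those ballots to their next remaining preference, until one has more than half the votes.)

B

Round 1: A 12, B 21, C 0, D 25, E 11, F 9. C eliminated.
Round 2: A 12, B 21, D 25, E 11, F 9. F eliminated.
Round 3: A 12, B 30, D 25, E 11. E eliminated.
Round 4: A 12, B 30, D 36. A eliminated.
Round 5: B 42, D 36. B has a majority (≥40).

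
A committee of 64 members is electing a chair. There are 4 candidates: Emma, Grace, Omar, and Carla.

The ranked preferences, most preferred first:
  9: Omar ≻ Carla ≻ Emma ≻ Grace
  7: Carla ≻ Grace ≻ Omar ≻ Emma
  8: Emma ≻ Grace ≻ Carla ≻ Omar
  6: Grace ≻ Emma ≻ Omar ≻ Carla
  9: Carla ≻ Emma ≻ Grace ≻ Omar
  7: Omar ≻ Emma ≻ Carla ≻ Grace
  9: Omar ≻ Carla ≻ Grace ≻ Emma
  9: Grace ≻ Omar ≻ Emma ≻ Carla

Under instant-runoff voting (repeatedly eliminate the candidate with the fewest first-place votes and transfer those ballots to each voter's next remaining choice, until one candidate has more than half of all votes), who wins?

Grace

Round 1: Emma 8, Grace 15, Omar 25, Carla 16. Emma eliminated.
Round 2: Grace 23, Omar 25, Carla 16. Carla eliminated.
Round 3: Grace 39, Omar 25. Grace has a majority (≥33).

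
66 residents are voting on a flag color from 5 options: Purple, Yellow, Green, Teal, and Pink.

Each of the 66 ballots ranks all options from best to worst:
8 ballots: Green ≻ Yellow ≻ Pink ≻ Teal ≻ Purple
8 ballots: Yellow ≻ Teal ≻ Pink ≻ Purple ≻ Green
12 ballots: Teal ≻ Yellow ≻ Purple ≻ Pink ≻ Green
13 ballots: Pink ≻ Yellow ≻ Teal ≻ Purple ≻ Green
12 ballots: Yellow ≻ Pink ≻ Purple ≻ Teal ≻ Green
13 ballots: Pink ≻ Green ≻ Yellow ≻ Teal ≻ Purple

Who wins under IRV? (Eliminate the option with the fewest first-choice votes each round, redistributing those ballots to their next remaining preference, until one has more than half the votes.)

Yellow

Round 1: Purple 0, Yellow 20, Green 8, Teal 12, Pink 26. Purple eliminated.
Round 2: Yellow 20, Green 8, Teal 12, Pink 26. Green eliminated.
Round 3: Yellow 28, Teal 12, Pink 26. Teal eliminated.
Round 4: Yellow 40, Pink 26. Yellow has a majority (≥34).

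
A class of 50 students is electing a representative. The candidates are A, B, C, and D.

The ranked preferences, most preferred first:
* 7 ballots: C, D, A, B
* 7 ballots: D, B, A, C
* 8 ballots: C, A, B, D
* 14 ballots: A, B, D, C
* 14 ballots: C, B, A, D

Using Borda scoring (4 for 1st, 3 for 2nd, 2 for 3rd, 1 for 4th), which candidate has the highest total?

C

A: 7×2 + 7×2 + 8×3 + 14×4 + 14×2 = 136
B: 7×1 + 7×3 + 8×2 + 14×3 + 14×3 = 128
C: 7×4 + 7×1 + 8×4 + 14×1 + 14×4 = 137
D: 7×3 + 7×4 + 8×1 + 14×2 + 14×1 = 99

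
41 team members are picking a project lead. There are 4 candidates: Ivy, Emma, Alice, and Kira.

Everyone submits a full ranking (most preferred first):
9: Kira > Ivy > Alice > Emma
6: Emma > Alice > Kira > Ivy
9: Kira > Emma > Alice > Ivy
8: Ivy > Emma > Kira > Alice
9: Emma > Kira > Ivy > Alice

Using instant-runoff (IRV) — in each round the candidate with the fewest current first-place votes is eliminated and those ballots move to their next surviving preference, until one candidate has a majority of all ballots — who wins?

Emma

Round 1: Ivy 8, Emma 15, Alice 0, Kira 18. Alice eliminated.
Round 2: Ivy 8, Emma 15, Kira 18. Ivy eliminated.
Round 3: Emma 23, Kira 18. Emma has a majority (≥21).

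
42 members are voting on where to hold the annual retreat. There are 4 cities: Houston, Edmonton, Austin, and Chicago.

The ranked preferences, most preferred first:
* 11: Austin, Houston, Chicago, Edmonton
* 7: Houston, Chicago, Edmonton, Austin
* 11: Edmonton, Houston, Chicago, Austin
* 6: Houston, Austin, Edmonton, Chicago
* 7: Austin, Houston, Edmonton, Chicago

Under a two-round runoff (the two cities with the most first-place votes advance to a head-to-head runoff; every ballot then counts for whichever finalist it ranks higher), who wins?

Houston

Round 1 first-place votes: Houston 13, Edmonton 11, Austin 18, Chicago 0. Austin and Houston advance.
Runoff: Austin is ranked above Houston on 18 ballots, Houston above Austin on 24.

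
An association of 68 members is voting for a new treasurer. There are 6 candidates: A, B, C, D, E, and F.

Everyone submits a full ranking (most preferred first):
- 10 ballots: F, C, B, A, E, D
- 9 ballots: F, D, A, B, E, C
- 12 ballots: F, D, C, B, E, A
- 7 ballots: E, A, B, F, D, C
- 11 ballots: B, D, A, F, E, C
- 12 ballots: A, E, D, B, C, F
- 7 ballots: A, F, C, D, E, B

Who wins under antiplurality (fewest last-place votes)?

Last-place votes: A 12, B 7, C 27, D 10, E 0, F 12.

E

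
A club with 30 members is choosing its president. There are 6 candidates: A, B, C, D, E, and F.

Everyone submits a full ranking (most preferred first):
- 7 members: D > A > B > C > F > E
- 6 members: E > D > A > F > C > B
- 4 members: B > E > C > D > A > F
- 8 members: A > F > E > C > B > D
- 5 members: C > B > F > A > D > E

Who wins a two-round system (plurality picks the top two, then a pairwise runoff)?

D

Round 1 first-place votes: A 8, B 4, C 5, D 7, E 6, F 0. A and D advance.
Runoff: A is ranked above D on 13 ballots, D above A on 17.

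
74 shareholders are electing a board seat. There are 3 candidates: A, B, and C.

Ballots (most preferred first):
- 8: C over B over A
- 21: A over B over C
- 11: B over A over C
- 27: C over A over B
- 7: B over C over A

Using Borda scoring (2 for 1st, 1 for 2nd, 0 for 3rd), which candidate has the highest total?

A: 8×0 + 21×2 + 11×1 + 27×1 + 7×0 = 80
B: 8×1 + 21×1 + 11×2 + 27×0 + 7×2 = 65
C: 8×2 + 21×0 + 11×0 + 27×2 + 7×1 = 77

A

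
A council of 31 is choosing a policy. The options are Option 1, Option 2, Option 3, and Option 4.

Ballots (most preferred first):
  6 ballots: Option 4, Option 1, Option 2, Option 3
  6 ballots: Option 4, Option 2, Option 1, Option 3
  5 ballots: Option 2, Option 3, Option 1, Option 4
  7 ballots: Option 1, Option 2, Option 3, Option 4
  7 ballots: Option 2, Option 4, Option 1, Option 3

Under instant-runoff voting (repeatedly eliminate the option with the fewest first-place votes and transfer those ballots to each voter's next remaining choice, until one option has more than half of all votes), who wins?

Round 1: Option 1 7, Option 2 12, Option 3 0, Option 4 12. Option 3 eliminated.
Round 2: Option 1 7, Option 2 12, Option 4 12. Option 1 eliminated.
Round 3: Option 2 19, Option 4 12. Option 2 has a majority (≥16).

Option 2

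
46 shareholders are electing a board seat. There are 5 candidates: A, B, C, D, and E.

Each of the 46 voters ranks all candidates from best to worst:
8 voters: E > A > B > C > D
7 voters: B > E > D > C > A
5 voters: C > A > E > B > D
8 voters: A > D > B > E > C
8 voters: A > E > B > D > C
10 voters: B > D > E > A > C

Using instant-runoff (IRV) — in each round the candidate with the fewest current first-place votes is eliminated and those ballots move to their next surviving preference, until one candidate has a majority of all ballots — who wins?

Round 1: A 16, B 17, C 5, D 0, E 8. D eliminated.
Round 2: A 16, B 17, C 5, E 8. C eliminated.
Round 3: A 21, B 17, E 8. E eliminated.
Round 4: A 29, B 17. A has a majority (≥24).

A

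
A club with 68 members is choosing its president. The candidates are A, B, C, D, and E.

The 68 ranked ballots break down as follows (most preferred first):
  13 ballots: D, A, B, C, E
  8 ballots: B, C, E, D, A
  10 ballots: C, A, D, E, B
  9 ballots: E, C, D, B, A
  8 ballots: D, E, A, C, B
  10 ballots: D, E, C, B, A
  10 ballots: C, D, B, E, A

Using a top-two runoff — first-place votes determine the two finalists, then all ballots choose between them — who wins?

Round 1 first-place votes: A 0, B 8, C 20, D 31, E 9. D and C advance.
Runoff: D is ranked above C on 31 ballots, C above D on 37.

C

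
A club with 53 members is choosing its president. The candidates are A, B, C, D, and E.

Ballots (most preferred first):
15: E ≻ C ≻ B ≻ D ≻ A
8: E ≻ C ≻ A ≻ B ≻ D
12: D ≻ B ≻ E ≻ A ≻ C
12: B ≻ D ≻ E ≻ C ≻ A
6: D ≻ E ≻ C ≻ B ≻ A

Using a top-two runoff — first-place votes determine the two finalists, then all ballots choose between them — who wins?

D

Round 1 first-place votes: A 0, B 12, C 0, D 18, E 23. E and D advance.
Runoff: E is ranked above D on 23 ballots, D above E on 30.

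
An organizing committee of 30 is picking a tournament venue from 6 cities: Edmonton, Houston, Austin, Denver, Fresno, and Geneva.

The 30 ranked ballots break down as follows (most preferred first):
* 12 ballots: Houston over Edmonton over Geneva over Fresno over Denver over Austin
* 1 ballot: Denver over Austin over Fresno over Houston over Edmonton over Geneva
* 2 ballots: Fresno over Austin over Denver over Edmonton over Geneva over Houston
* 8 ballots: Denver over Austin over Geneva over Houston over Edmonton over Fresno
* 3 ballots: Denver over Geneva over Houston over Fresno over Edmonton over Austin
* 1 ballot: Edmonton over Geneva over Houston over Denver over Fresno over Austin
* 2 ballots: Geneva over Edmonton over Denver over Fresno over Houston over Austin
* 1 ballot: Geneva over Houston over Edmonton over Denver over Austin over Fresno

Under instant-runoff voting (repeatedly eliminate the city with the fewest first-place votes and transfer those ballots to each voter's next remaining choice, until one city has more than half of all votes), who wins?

Round 1: Edmonton 1, Houston 12, Austin 0, Denver 12, Fresno 2, Geneva 3. Austin eliminated.
Round 2: Edmonton 1, Houston 12, Denver 12, Fresno 2, Geneva 3. Edmonton eliminated.
Round 3: Houston 12, Denver 12, Fresno 2, Geneva 4. Fresno eliminated.
Round 4: Houston 12, Denver 14, Geneva 4. Geneva eliminated.
Round 5: Houston 14, Denver 16. Denver has a majority (≥16).

Denver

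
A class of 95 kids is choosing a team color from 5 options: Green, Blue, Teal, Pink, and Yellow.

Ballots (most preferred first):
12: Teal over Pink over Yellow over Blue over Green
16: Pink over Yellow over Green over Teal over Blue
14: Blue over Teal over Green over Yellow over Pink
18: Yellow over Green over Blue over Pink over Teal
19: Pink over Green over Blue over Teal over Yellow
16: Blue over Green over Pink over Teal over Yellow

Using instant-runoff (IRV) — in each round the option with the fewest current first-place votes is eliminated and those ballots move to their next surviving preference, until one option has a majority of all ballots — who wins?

Blue

Round 1: Green 0, Blue 30, Teal 12, Pink 35, Yellow 18. Green eliminated.
Round 2: Blue 30, Teal 12, Pink 35, Yellow 18. Teal eliminated.
Round 3: Blue 30, Pink 47, Yellow 18. Yellow eliminated.
Round 4: Blue 48, Pink 47. Blue has a majority (≥48).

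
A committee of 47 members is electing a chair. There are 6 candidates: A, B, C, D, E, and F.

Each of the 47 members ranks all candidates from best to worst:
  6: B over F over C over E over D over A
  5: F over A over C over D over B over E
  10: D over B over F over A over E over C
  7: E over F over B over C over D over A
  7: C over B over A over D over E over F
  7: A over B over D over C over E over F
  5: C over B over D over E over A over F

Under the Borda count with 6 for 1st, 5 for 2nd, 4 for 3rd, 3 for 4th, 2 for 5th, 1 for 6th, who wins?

B

A: 6×1 + 5×5 + 10×3 + 7×1 + 7×4 + 7×6 + 5×2 = 148
B: 6×6 + 5×2 + 10×5 + 7×4 + 7×5 + 7×5 + 5×5 = 219
C: 6×4 + 5×4 + 10×1 + 7×3 + 7×6 + 7×3 + 5×6 = 168
D: 6×2 + 5×3 + 10×6 + 7×2 + 7×3 + 7×4 + 5×4 = 170
E: 6×3 + 5×1 + 10×2 + 7×6 + 7×2 + 7×2 + 5×3 = 128
F: 6×5 + 5×6 + 10×4 + 7×5 + 7×1 + 7×1 + 5×1 = 154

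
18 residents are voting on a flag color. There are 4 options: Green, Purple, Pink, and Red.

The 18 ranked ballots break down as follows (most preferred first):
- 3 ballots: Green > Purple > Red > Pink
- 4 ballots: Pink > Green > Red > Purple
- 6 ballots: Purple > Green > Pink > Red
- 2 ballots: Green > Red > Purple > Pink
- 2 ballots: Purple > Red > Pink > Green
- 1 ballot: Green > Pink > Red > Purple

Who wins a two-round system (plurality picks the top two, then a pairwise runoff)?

Round 1 first-place votes: Green 6, Purple 8, Pink 4, Red 0. Purple and Green advance.
Runoff: Purple is ranked above Green on 8 ballots, Green above Purple on 10.

Green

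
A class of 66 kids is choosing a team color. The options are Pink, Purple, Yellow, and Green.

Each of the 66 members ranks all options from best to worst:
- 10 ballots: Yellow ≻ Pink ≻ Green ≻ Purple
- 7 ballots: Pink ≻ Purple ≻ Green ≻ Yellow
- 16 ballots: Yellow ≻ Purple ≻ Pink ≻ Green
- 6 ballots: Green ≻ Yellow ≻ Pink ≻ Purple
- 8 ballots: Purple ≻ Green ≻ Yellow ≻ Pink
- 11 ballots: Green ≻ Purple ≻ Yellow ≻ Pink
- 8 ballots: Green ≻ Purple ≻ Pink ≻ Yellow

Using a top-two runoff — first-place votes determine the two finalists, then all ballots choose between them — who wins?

Round 1 first-place votes: Pink 7, Purple 8, Yellow 26, Green 25. Yellow and Green advance.
Runoff: Yellow is ranked above Green on 26 ballots, Green above Yellow on 40.

Green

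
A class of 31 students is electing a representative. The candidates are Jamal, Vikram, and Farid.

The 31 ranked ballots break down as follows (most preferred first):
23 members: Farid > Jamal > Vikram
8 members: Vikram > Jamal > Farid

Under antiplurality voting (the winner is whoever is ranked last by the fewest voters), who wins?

Last-place votes: Jamal 0, Vikram 23, Farid 8.

Jamal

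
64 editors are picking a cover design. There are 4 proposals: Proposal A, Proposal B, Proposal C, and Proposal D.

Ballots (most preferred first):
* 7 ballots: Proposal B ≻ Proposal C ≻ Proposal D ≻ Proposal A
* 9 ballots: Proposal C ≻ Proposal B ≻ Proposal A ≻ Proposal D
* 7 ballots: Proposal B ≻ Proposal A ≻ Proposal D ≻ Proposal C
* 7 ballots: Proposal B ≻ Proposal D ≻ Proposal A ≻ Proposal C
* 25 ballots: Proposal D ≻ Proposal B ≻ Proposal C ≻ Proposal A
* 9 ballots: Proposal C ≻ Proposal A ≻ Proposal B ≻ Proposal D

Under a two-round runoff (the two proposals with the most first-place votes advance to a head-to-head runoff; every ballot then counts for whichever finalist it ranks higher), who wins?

Round 1 first-place votes: Proposal A 0, Proposal B 21, Proposal C 18, Proposal D 25. Proposal D and Proposal B advance.
Runoff: Proposal D is ranked above Proposal B on 25 ballots, Proposal B above Proposal D on 39.

Proposal B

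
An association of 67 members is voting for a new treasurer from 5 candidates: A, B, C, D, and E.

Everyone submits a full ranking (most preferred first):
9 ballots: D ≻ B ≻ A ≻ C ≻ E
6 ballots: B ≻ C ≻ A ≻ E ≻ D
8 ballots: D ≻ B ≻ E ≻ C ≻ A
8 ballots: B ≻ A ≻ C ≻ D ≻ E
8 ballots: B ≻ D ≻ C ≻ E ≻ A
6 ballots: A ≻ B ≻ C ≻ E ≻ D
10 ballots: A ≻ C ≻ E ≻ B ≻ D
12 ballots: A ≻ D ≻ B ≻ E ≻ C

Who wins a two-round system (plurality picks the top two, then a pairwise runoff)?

Round 1 first-place votes: A 28, B 22, C 0, D 17, E 0. A and B advance.
Runoff: A is ranked above B on 28 ballots, B above A on 39.

B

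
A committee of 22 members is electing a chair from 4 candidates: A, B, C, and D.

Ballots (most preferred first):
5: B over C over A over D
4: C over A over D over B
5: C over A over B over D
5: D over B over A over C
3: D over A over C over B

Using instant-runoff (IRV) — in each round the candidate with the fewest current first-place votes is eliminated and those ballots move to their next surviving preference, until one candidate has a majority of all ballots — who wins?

C

Round 1: A 0, B 5, C 9, D 8. A eliminated.
Round 2: B 5, C 9, D 8. B eliminated.
Round 3: C 14, D 8. C has a majority (≥12).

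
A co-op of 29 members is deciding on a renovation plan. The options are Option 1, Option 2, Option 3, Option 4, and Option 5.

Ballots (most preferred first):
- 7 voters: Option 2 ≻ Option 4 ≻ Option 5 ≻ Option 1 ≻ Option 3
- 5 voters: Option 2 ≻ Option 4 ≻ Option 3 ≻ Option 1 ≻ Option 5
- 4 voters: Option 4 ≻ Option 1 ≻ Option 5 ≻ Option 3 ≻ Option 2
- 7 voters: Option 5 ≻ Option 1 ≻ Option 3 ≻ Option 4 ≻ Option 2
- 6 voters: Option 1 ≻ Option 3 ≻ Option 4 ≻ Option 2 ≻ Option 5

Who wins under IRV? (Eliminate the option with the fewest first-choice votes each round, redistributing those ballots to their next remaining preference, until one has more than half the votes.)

Option 1

Round 1: Option 1 6, Option 2 12, Option 3 0, Option 4 4, Option 5 7. Option 3 eliminated.
Round 2: Option 1 6, Option 2 12, Option 4 4, Option 5 7. Option 4 eliminated.
Round 3: Option 1 10, Option 2 12, Option 5 7. Option 5 eliminated.
Round 4: Option 1 17, Option 2 12. Option 1 has a majority (≥15).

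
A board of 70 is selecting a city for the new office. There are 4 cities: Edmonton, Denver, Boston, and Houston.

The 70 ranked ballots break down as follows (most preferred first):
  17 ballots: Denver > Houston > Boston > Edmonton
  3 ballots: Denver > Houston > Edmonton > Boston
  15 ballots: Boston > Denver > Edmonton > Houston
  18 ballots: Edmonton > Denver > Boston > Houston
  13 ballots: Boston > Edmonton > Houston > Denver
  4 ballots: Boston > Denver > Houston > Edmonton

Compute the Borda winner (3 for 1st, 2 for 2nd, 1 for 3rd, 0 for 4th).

Denver

Edmonton: 17×0 + 3×1 + 15×1 + 18×3 + 13×2 + 4×0 = 98
Denver: 17×3 + 3×3 + 15×2 + 18×2 + 13×0 + 4×2 = 134
Boston: 17×1 + 3×0 + 15×3 + 18×1 + 13×3 + 4×3 = 131
Houston: 17×2 + 3×2 + 15×0 + 18×0 + 13×1 + 4×1 = 57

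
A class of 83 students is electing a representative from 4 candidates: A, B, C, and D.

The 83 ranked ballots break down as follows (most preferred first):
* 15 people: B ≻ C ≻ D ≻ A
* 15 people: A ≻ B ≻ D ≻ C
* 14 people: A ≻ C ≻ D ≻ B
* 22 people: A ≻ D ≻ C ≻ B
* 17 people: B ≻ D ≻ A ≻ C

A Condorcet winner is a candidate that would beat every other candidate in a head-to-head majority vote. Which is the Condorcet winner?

A vs B: 51–32
A vs C: 68–15
A vs D: 51–32
A beats every other candidate.

A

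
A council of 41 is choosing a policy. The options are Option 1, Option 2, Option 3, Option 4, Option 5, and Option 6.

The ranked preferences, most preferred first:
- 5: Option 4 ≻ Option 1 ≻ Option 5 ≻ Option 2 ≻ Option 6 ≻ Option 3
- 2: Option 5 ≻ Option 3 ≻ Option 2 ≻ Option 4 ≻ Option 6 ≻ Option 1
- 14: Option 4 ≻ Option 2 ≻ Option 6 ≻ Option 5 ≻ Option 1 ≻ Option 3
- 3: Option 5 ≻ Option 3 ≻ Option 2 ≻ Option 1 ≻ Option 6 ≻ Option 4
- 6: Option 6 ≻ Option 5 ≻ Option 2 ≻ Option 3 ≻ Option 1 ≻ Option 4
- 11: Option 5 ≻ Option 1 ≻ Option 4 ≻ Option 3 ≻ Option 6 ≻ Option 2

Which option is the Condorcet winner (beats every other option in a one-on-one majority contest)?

Option 5 vs Option 1: 36–5
Option 5 vs Option 2: 27–14
Option 5 vs Option 3: 41–0
Option 5 vs Option 4: 22–19
Option 5 vs Option 6: 21–20
Option 5 beats every other option.

Option 5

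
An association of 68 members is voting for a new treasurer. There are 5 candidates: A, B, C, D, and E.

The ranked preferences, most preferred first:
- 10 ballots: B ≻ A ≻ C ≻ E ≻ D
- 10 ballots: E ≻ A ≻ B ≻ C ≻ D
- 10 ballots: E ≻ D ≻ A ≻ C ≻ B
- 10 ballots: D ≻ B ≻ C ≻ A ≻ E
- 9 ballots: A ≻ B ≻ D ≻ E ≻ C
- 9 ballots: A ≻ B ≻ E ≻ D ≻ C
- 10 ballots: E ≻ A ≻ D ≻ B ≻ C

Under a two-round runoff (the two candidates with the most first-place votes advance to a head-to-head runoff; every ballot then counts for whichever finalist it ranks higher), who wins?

Round 1 first-place votes: A 18, B 10, C 0, D 10, E 30. E and A advance.
Runoff: E is ranked above A on 30 ballots, A above E on 38.

A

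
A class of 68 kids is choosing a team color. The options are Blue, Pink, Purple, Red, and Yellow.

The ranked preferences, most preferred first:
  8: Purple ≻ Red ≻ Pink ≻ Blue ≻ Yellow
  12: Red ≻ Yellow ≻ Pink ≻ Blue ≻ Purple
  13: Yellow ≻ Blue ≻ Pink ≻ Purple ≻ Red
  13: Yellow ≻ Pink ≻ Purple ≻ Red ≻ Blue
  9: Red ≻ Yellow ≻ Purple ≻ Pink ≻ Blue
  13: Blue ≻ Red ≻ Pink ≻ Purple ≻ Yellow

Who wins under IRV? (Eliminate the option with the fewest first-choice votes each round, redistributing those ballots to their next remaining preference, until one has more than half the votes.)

Red

Round 1: Blue 13, Pink 0, Purple 8, Red 21, Yellow 26. Pink eliminated.
Round 2: Blue 13, Purple 8, Red 21, Yellow 26. Purple eliminated.
Round 3: Blue 13, Red 29, Yellow 26. Blue eliminated.
Round 4: Red 42, Yellow 26. Red has a majority (≥35).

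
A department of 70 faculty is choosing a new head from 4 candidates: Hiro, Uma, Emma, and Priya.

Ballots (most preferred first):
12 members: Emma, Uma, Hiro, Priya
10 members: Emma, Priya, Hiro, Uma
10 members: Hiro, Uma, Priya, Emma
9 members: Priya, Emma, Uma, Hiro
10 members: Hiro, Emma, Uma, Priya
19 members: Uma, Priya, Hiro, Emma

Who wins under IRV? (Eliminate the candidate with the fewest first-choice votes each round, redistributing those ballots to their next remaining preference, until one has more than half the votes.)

Round 1: Hiro 20, Uma 19, Emma 22, Priya 9. Priya eliminated.
Round 2: Hiro 20, Uma 19, Emma 31. Uma eliminated.
Round 3: Hiro 39, Emma 31. Hiro has a majority (≥36).

Hiro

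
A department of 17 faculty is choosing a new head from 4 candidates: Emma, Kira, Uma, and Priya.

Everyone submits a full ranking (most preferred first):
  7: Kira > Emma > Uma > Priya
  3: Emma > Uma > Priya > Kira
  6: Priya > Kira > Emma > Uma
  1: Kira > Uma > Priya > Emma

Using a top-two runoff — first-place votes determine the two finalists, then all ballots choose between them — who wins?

Round 1 first-place votes: Emma 3, Kira 8, Uma 0, Priya 6. Kira and Priya advance.
Runoff: Kira is ranked above Priya on 8 ballots, Priya above Kira on 9.

Priya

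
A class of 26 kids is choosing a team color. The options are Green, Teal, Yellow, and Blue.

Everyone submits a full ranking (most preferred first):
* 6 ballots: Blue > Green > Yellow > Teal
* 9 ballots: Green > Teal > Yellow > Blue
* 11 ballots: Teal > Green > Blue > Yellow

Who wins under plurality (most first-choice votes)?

First-place votes: Green 9, Teal 11, Yellow 0, Blue 6.

Teal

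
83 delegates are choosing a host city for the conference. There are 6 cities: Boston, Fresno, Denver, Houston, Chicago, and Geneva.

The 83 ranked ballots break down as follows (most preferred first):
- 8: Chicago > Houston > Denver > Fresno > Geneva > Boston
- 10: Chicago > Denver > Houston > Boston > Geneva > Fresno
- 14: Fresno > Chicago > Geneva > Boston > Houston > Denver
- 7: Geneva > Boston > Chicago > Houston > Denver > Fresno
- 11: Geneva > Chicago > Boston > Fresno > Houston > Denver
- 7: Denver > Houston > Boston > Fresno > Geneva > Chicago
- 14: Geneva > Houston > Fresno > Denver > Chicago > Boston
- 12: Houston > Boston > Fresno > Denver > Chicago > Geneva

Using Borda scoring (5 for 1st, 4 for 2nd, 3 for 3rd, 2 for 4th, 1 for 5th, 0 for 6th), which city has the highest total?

Boston: 8×0 + 10×2 + 14×2 + 7×4 + 11×3 + 7×3 + 14×0 + 12×4 = 178
Fresno: 8×2 + 10×0 + 14×5 + 7×0 + 11×2 + 7×2 + 14×3 + 12×3 = 200
Denver: 8×3 + 10×4 + 14×0 + 7×1 + 11×0 + 7×5 + 14×2 + 12×2 = 158
Houston: 8×4 + 10×3 + 14×1 + 7×2 + 11×1 + 7×4 + 14×4 + 12×5 = 245
Chicago: 8×5 + 10×5 + 14×4 + 7×3 + 11×4 + 7×0 + 14×1 + 12×1 = 237
Geneva: 8×1 + 10×1 + 14×3 + 7×5 + 11×5 + 7×1 + 14×5 + 12×0 = 227

Houston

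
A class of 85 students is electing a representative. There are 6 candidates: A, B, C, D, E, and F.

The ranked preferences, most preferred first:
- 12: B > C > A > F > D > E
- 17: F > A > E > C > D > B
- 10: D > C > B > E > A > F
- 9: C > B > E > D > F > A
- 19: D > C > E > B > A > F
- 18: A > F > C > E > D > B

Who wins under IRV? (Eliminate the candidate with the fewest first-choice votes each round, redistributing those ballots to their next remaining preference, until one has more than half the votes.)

A

Round 1: A 18, B 12, C 9, D 29, E 0, F 17. E eliminated.
Round 2: A 18, B 12, C 9, D 29, F 17. C eliminated.
Round 3: A 18, B 21, D 29, F 17. F eliminated.
Round 4: A 35, B 21, D 29. B eliminated.
Round 5: A 47, D 38. A has a majority (≥43).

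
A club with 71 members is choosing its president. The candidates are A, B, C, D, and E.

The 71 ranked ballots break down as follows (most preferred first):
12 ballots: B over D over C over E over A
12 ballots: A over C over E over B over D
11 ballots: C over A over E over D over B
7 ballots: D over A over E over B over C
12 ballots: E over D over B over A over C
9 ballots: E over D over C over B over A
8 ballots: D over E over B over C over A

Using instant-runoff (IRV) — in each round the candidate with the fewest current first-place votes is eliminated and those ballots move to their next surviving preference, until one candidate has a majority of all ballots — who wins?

D

Round 1: A 12, B 12, C 11, D 15, E 21. C eliminated.
Round 2: A 23, B 12, D 15, E 21. B eliminated.
Round 3: A 23, D 27, E 21. E eliminated.
Round 4: A 23, D 48. D has a majority (≥36).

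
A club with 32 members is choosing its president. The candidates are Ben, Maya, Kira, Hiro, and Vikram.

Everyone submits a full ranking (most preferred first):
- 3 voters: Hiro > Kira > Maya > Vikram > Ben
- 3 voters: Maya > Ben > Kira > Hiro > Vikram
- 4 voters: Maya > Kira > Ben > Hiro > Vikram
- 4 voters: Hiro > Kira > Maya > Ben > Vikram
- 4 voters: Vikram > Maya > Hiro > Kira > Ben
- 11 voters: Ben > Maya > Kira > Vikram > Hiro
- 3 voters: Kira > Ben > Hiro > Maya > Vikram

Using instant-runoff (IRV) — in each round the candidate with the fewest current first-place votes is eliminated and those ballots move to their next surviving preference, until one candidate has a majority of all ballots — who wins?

Round 1: Ben 11, Maya 7, Kira 3, Hiro 7, Vikram 4. Kira eliminated.
Round 2: Ben 14, Maya 7, Hiro 7, Vikram 4. Vikram eliminated.
Round 3: Ben 14, Maya 11, Hiro 7. Hiro eliminated.
Round 4: Ben 14, Maya 18. Maya has a majority (≥17).

Maya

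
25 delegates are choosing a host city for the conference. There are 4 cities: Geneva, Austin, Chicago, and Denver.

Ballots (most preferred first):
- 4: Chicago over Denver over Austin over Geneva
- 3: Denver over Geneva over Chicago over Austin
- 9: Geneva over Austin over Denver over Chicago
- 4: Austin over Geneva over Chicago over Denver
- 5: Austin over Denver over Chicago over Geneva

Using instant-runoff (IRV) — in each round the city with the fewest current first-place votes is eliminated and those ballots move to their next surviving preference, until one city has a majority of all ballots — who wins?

Austin

Round 1: Geneva 9, Austin 9, Chicago 4, Denver 3. Denver eliminated.
Round 2: Geneva 12, Austin 9, Chicago 4. Chicago eliminated.
Round 3: Geneva 12, Austin 13. Austin has a majority (≥13).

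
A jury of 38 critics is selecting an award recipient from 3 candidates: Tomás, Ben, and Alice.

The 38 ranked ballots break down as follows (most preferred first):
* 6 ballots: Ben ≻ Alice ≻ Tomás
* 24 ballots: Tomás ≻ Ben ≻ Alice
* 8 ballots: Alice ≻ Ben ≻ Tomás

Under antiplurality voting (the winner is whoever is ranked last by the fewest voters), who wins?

Ben

Last-place votes: Tomás 14, Ben 0, Alice 24.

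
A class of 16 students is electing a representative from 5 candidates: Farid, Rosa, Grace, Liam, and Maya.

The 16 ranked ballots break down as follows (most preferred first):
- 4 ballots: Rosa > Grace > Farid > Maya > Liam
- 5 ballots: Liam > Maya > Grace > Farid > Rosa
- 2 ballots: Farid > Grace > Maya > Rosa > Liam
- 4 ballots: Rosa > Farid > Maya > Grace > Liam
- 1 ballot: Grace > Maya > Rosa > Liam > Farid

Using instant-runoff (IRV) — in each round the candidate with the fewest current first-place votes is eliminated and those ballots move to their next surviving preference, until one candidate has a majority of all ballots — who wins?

Round 1: Farid 2, Rosa 8, Grace 1, Liam 5, Maya 0. Maya eliminated.
Round 2: Farid 2, Rosa 8, Grace 1, Liam 5. Grace eliminated.
Round 3: Farid 2, Rosa 9, Liam 5. Rosa has a majority (≥9).

Rosa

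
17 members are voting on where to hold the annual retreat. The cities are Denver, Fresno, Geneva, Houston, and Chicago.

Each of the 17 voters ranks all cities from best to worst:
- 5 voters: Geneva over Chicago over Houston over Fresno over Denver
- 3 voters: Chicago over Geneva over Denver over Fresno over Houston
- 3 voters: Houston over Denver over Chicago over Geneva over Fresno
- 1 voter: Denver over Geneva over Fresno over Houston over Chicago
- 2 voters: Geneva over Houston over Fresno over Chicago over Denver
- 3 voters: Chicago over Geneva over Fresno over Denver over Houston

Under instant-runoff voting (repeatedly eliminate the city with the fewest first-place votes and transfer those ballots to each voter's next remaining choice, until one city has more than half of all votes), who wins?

Round 1: Denver 1, Fresno 0, Geneva 7, Houston 3, Chicago 6. Fresno eliminated.
Round 2: Denver 1, Geneva 7, Houston 3, Chicago 6. Denver eliminated.
Round 3: Geneva 8, Houston 3, Chicago 6. Houston eliminated.
Round 4: Geneva 8, Chicago 9. Chicago has a majority (≥9).

Chicago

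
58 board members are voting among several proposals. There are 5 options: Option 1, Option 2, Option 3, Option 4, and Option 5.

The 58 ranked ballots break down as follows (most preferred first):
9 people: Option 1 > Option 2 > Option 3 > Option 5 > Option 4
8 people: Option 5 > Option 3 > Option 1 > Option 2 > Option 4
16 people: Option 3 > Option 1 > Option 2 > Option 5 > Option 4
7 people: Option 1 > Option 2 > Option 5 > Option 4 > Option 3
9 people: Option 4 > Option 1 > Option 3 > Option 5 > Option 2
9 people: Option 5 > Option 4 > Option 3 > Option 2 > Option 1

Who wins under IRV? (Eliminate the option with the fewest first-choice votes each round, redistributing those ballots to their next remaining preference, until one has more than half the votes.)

Round 1: Option 1 16, Option 2 0, Option 3 16, Option 4 9, Option 5 17. Option 2 eliminated.
Round 2: Option 1 16, Option 3 16, Option 4 9, Option 5 17. Option 4 eliminated.
Round 3: Option 1 25, Option 3 16, Option 5 17. Option 3 eliminated.
Round 4: Option 1 41, Option 5 17. Option 1 has a majority (≥30).

Option 1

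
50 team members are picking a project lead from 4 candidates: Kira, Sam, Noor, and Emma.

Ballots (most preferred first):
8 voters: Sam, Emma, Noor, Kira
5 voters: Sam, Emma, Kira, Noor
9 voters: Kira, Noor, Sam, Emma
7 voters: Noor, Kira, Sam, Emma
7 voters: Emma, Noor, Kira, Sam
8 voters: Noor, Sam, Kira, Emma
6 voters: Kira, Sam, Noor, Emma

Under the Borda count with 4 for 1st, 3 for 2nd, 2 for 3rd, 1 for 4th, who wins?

Noor

Kira: 8×1 + 5×2 + 9×4 + 7×3 + 7×2 + 8×2 + 6×4 = 129
Sam: 8×4 + 5×4 + 9×2 + 7×2 + 7×1 + 8×3 + 6×3 = 133
Noor: 8×2 + 5×1 + 9×3 + 7×4 + 7×3 + 8×4 + 6×2 = 141
Emma: 8×3 + 5×3 + 9×1 + 7×1 + 7×4 + 8×1 + 6×1 = 97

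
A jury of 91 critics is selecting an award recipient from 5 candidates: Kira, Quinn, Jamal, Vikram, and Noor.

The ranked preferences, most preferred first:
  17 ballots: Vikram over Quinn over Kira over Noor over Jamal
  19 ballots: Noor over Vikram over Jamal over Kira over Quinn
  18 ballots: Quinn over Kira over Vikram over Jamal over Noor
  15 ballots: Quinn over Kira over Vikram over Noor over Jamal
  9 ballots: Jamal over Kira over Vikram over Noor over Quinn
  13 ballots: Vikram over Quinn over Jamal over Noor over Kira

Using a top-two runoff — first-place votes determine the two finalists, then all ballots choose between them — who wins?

Vikram

Round 1 first-place votes: Kira 0, Quinn 33, Jamal 9, Vikram 30, Noor 19. Quinn and Vikram advance.
Runoff: Quinn is ranked above Vikram on 33 ballots, Vikram above Quinn on 58.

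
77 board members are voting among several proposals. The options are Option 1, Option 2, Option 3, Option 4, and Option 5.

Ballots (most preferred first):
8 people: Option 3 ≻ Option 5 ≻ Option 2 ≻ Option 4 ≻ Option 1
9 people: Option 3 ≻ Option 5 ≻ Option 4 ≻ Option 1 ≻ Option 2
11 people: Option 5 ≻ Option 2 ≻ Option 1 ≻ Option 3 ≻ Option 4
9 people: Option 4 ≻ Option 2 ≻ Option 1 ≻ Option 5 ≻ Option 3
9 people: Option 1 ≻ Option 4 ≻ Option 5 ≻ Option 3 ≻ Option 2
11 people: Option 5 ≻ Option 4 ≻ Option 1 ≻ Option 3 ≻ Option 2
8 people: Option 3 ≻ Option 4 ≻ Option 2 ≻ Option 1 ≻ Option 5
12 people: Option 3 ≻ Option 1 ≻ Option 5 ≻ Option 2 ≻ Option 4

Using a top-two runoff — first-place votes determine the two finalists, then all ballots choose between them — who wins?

Option 5

Round 1 first-place votes: Option 1 9, Option 2 0, Option 3 37, Option 4 9, Option 5 22. Option 3 and Option 5 advance.
Runoff: Option 3 is ranked above Option 5 on 37 ballots, Option 5 above Option 3 on 40.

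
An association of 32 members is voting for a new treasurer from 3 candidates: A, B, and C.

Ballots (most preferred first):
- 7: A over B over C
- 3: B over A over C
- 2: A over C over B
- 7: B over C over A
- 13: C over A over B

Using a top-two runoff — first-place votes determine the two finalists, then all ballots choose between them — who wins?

Round 1 first-place votes: A 9, B 10, C 13. C and B advance.
Runoff: C is ranked above B on 15 ballots, B above C on 17.

B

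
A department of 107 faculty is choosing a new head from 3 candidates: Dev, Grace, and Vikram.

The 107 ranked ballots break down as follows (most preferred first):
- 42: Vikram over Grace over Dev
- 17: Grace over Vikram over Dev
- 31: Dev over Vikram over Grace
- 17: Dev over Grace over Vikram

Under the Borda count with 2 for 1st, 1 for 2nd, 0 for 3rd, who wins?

Vikram

Dev: 42×0 + 17×0 + 31×2 + 17×2 = 96
Grace: 42×1 + 17×2 + 31×0 + 17×1 = 93
Vikram: 42×2 + 17×1 + 31×1 + 17×0 = 132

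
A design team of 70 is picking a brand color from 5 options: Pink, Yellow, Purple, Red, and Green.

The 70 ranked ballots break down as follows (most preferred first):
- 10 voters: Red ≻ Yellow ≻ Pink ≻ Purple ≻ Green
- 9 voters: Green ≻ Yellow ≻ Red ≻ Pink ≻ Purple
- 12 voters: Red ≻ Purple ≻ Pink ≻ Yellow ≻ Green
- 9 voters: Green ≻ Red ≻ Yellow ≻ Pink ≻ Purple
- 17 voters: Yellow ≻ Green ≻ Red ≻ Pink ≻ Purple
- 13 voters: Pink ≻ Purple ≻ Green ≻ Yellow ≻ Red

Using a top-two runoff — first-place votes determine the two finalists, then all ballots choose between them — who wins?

Round 1 first-place votes: Pink 13, Yellow 17, Purple 0, Red 22, Green 18. Red and Green advance.
Runoff: Red is ranked above Green on 22 ballots, Green above Red on 48.

Green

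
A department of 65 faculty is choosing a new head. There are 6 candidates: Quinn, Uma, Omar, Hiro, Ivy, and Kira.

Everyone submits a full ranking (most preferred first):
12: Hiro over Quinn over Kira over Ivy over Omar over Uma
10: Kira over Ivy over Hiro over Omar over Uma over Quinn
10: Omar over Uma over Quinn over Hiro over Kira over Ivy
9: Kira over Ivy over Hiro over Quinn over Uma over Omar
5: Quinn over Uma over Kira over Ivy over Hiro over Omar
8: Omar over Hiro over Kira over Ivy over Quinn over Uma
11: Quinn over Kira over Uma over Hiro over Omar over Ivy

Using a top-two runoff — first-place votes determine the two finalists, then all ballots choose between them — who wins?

Round 1 first-place votes: Quinn 16, Uma 0, Omar 18, Hiro 12, Ivy 0, Kira 19. Kira and Omar advance.
Runoff: Kira is ranked above Omar on 47 ballots, Omar above Kira on 18.

Kira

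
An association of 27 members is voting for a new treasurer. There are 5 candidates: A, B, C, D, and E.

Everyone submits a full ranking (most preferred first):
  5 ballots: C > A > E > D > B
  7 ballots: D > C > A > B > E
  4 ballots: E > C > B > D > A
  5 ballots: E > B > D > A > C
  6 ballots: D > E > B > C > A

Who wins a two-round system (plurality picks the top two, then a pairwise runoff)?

E

Round 1 first-place votes: A 0, B 0, C 5, D 13, E 9. D and E advance.
Runoff: D is ranked above E on 13 ballots, E above D on 14.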